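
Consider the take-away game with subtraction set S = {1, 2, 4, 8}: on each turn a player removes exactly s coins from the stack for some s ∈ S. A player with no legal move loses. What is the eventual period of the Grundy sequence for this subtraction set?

3

G(0) = 0
G(1) = mex{0} = 1
G(2) = mex{1,0} = 2
G(3) = mex{2,1} = 0
G(4) = mex{0,2,0} = 1
G(5) = mex{1,0,1} = 2
G(6) = mex{2,1,2} = 0
G(7) = mex{0,2,0} = 1
G(8) = mex{1,0,1,0} = 2
G(9) = mex{2,1,2,1} = 0
G(10) = mex{0,2,0,2} = 1
G(11) = mex{1,0,1,0} = 2
G(12) = mex{2,1,2,1} = 0
G(13) = mex{0,2,0,2} = 1
G(14) = mex{1,0,1,0} = 2
G(n+3) = G(n) holds for n = 0,…,7 (a full window of length max(S) = 8), so the sequence is purely periodic with period 3.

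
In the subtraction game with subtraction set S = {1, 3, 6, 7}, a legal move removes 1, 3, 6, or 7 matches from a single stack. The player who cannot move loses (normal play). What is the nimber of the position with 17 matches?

G(0) = 0
G(1) = mex{0} = 1
G(2) = mex{1} = 0
G(3) = mex{0,0} = 1
G(4) = mex{1,1} = 0
G(5) = mex{0,0} = 1
G(6) = mex{1,1,0} = 2
G(7) = mex{2,0,1,0} = 3
G(8) = mex{3,1,0,1} = 2
G(9) = mex{2,2,1,0} = 3
G(10) = mex{3,3,0,1} = 2
G(11) = mex{2,2,1,0} = 3
G(12) = mex{3,3,2,1} = 0
G(13) = mex{0,2,3,2} = 1
G(14) = mex{1,3,2,3} = 0
G(15) = mex{0,0,3,2} = 1
G(16) = mex{1,1,2,3} = 0
G(17) = mex{0,0,3,2} = 1

1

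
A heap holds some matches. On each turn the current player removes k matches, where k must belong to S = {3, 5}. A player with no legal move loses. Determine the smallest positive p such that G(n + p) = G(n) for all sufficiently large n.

8

G(0) = 0
G(1) = mex{} = 0
G(2) = mex{} = 0
G(3) = mex{0} = 1
G(4) = mex{0} = 1
G(5) = mex{0,0} = 1
G(6) = mex{1,0} = 2
G(7) = mex{1,0} = 2
G(8) = mex{1,1} = 0
G(9) = mex{2,1} = 0
G(10) = mex{2,1} = 0
G(11) = mex{0,2} = 1
G(12) = mex{0,2} = 1
G(13) = mex{0,0} = 1
G(14) = mex{1,0} = 2
G(15) = mex{1,0} = 2
G(16) = mex{1,1} = 0
G(17) = mex{2,1} = 0
G(n+8) = G(n) holds for n = 0,…,4 (a full window of length max(S) = 5), so the sequence is purely periodic with period 8.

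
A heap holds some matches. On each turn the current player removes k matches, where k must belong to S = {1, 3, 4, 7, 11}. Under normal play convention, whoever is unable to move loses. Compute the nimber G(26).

0

G(0) = 0
G(1) = mex{0} = 1
G(2) = mex{1} = 0
G(3) = mex{0,0} = 1
G(4) = mex{1,1,0} = 2
G(5) = mex{2,0,1} = 3
G(6) = mex{3,1,0} = 2
G(7) = mex{2,2,1,0} = 3
G(8) = mex{3,3,2,1} = 0
G(9) = mex{0,2,3,0} = 1
G(10) = mex{1,3,2,1} = 0
G(11) = mex{0,0,3,2,0} = 1
G(12) = mex{1,1,0,3,1} = 2
G(13) = mex{2,0,1,2,0} = 3
G(14) = mex{3,1,0,3,1} = 2
G(15) = mex{2,2,1,0,2} = 3
G(16) = mex{3,3,2,1,3} = 0
G(17) = mex{0,2,3,0,2} = 1
G(18) = mex{1,3,2,1,3} = 0
G(19) = mex{0,0,3,2,0} = 1
G(20) = mex{1,1,0,3,1} = 2
G(21) = mex{2,0,1,2,0} = 3
G(22) = mex{3,1,0,3,1} = 2
G(23) = mex{2,2,1,0,2} = 3
G(24) = mex{3,3,2,1,3} = 0
G(25) = mex{0,2,3,0,2} = 1
G(26) = mex{1,3,2,1,3} = 0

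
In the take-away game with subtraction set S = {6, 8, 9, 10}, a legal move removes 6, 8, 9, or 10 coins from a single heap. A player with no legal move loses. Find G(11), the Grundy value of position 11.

G(0) = 0
G(1) = mex{} = 0
G(2) = mex{} = 0
G(3) = mex{} = 0
G(4) = mex{} = 0
G(5) = mex{} = 0
G(6) = mex{0} = 1
G(7) = mex{0} = 1
G(8) = mex{0,0} = 1
G(9) = mex{0,0,0} = 1
G(10) = mex{0,0,0,0} = 1
G(11) = mex{0,0,0,0} = 1

1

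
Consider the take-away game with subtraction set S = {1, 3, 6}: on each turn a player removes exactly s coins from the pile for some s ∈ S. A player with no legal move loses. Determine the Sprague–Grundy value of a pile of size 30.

n :  0  1  2  3  4  5  6  7  8  9 10 11 12 13 14 15 16 17 18 19 20 21 22 23 24 25 26 27 28 29 30
G :  0  1  0  1  0  1  2  3  2  0  1  0  1  0  1  2  3  2  0  1  0  1  0  1  2  3  2  0  1  0  1

1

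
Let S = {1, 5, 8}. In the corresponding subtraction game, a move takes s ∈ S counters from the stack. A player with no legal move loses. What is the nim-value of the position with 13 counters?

G(0) = 0
G(1) = mex{0} = 1
G(2) = mex{1} = 0
G(3) = mex{0} = 1
G(4) = mex{1} = 0
G(5) = mex{0,0} = 1
G(6) = mex{1,1} = 0
G(7) = mex{0,0} = 1
G(8) = mex{1,1,0} = 2
G(9) = mex{2,0,1} = 3
G(10) = mex{3,1,0} = 2
G(11) = mex{2,0,1} = 3
G(12) = mex{3,1,0} = 2
G(13) = mex{2,2,1} = 0

0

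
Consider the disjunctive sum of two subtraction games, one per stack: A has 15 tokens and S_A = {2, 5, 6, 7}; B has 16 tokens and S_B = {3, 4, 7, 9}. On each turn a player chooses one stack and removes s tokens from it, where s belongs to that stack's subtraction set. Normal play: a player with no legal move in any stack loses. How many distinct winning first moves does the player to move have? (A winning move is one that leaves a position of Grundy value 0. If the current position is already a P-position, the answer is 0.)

Stack A, S = {2, 5, 6, 7}:
n :  0  1  2  3  4  5  6  7  8  9 10 11 12 13 14 15
G :  0  0  1  1  0  2  1  3  2  2  3  3  0  0  1  1
G_A(15) = 1.
Stack B, S = {3, 4, 7, 9}:
G(0) = 0
G(1) = mex{} = 0
G(2) = mex{} = 0
G(3) = mex{0} = 1
G(4) = mex{0,0} = 1
G(5) = mex{0,0} = 1
G(6) = mex{1,0} = 2
G(7) = mex{1,1,0} = 2
G(8) = mex{1,1,0} = 2
G(9) = mex{2,1,0,0} = 3
G(10) = mex{2,2,1,0} = 3
G(11) = mex{2,2,1,0} = 3
G(12) = mex{3,2,1,1} = 0
G(13) = mex{3,3,2,1} = 0
G(14) = mex{3,3,2,1} = 0
G(15) = mex{0,3,2,2} = 1
G(16) = mex{0,0,3,2} = 1
G_B(16) = 1.
Combined Grundy value = 1 ⊕ 1 = 0.
A winning move leaves total XOR = 0, i.e. changes one component's Grundy value g to g ⊕ X where X is the current total.
Stack A: target g' = 1⊕0 = 1, but every legal move changes the Grundy value (mex property), so 0 moves.
Stack B: target g' = 1⊕0 = 1, but every legal move changes the Grundy value (mex property), so 0 moves.

0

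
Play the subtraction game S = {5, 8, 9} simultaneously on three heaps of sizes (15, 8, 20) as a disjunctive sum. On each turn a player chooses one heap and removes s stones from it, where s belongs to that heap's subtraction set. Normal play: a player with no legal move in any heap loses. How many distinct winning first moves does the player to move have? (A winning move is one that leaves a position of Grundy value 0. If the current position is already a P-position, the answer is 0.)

All heaps use S = {5, 8, 9}:
n :  0  1  2  3  4  5  6  7  8  9 10 11 12 13 14 15 16 17 18 19 20
G :  0  0  0  0  0  1  1  1  1  1  2  2  2  2  0  0  0  0  0  1  1
Heap A: G(15) = 0.
Heap B: G(8) = 1.
Heap C: G(20) = 1.
Combined Grundy value = 0 ⊕ 1 ⊕ 1 = 0.
A winning move leaves total XOR = 0, i.e. changes one component's Grundy value g to g ⊕ X where X is the current total.
Heap A: target g' = 0⊕0 = 0, but every legal move changes the Grundy value (mex property), so 0 moves.
Heap B: target g' = 1⊕0 = 1, but every legal move changes the Grundy value (mex property), so 0 moves.
Heap C: target g' = 1⊕0 = 1, but every legal move changes the Grundy value (mex property), so 0 moves.

0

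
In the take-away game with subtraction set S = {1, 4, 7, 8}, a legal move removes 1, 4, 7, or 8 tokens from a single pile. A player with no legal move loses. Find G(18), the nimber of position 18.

n :  0  1  2  3  4  5  6  7  8  9 10 11 12 13 14 15 16 17 18
G :  0  1  0  1  2  0  1  2  3  2  3  0  1  3  0  1  0  1  2

2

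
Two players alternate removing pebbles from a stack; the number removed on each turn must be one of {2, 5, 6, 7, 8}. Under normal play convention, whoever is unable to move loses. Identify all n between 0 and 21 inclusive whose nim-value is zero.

0, 1, 4, 13, 14, 17

G(0) = 0
G(1) = mex{} = 0
G(2) = mex{0} = 1
G(3) = mex{0} = 1
G(4) = mex{1} = 0
G(5) = mex{1,0} = 2
G(6) = mex{0,0,0} = 1
G(7) = mex{2,1,0,0} = 3
G(8) = mex{1,1,1,0,0} = 2
G(9) = mex{3,0,1,1,0} = 2
G(10) = mex{2,2,0,1,1} = 3
G(11) = mex{2,1,2,0,1} = 3
G(12) = mex{3,3,1,2,0} = 4
G(13) = mex{3,2,3,1,2} = 0
G(14) = mex{4,2,2,3,1} = 0
G(15) = mex{0,3,2,2,3} = 1
G(16) = mex{0,3,3,2,2} = 1
G(17) = mex{1,4,3,3,2} = 0
G(18) = mex{1,0,4,3,3} = 2
G(19) = mex{0,0,0,4,3} = 1
G(20) = mex{2,1,0,0,4} = 3
G(21) = mex{1,1,1,0,0} = 2
P-positions are exactly the n with G(n) = 0.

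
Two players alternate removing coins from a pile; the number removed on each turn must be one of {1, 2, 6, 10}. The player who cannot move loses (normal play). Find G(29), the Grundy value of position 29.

n :  0  1  2  3  4  5  6  7  8  9 10 11 12 13 14 15 16 17 18 19 20 21 22 23 24 25 26 27 28 29
G :  0  1  2  0  1  2  3  0  1  2  3  0  1  2  0  1  2  3  0  1  2  3  0  1  2  0  1  2  3  0

0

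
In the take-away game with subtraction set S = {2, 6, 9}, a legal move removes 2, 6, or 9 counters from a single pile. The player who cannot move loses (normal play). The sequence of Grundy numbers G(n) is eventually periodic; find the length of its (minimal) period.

n :  0  1  2  3  4  5  6  7  8  9 10 11 12 13 14 15 16 17 18 19 20 21 22 23 24 25 26 27 28 29 30 31
G :  0  0  1  1  0  0  1  1  0  2  1  3  0  2  1  0  0  1  1  0  0  1  1  0  2  1  3  0  2  1  0  0
G(n+15) = G(n) holds for n = 0,…,8 (a full window of length max(S) = 9), so the sequence is purely periodic with period 15.

15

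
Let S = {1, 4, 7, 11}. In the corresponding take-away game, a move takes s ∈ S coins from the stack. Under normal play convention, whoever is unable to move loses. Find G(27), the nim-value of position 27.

n :  0  1  2  3  4  5  6  7  8  9 10 11 12 13 14 15 16 17 18 19 20 21 22 23 24 25 26 27
G :  0  1  0  1  2  0  1  2  0  1  0  1  2  3  4  3  4  2  0  1  0  1  2  0  1  2  0  1

1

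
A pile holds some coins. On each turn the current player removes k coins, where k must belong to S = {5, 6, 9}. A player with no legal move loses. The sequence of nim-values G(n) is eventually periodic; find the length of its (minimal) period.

G(0) = 0
G(1) = mex{} = 0
G(2) = mex{} = 0
G(3) = mex{} = 0
G(4) = mex{} = 0
G(5) = mex{0} = 1
G(6) = mex{0,0} = 1
G(7) = mex{0,0} = 1
G(8) = mex{0,0} = 1
G(9) = mex{0,0,0} = 1
G(10) = mex{1,0,0} = 2
G(11) = mex{1,1,0} = 2
G(12) = mex{1,1,0} = 2
G(13) = mex{1,1,0} = 2
G(14) = mex{1,1,1} = 0
G(15) = mex{2,1,1} = 0
G(16) = mex{2,2,1} = 0
G(17) = mex{2,2,1} = 0
G(18) = mex{2,2,1} = 0
G(19) = mex{0,2,2} = 1
G(20) = mex{0,0,2} = 1
G(21) = mex{0,0,2} = 1
G(22) = mex{0,0,2} = 1
G(23) = mex{0,0,0} = 1
G(24) = mex{1,0,0} = 2
G(25) = mex{1,1,0} = 2
G(26) = mex{1,1,0} = 2
G(27) = mex{1,1,0} = 2
G(28) = mex{1,1,1} = 0
G(29) = mex{2,1,1} = 0
G(n+14) = G(n) holds for n = 0,…,8 (a full window of length max(S) = 9), so the sequence is purely periodic with period 14.

14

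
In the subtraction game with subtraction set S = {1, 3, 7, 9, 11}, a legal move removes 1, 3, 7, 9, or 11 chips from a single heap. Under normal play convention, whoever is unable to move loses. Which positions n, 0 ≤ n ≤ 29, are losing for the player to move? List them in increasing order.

0, 2, 4, 6, 8, 10, 12, 14, 16, 18, 20, 22, 24, 26, 28

G(0) = 0
G(1) = mex{0} = 1
G(2) = mex{1} = 0
G(3) = mex{0,0} = 1
G(4) = mex{1,1} = 0
G(5) = mex{0,0} = 1
G(6) = mex{1,1} = 0
G(7) = mex{0,0,0} = 1
G(8) = mex{1,1,1} = 0
G(9) = mex{0,0,0,0} = 1
G(10) = mex{1,1,1,1} = 0
G(11) = mex{0,0,0,0,0} = 1
G(12) = mex{1,1,1,1,1} = 0
G(13) = mex{0,0,0,0,0} = 1
G(14) = mex{1,1,1,1,1} = 0
G(15) = mex{0,0,0,0,0} = 1
G(16) = mex{1,1,1,1,1} = 0
G(17) = mex{0,0,0,0,0} = 1
G(18) = mex{1,1,1,1,1} = 0
G(19) = mex{0,0,0,0,0} = 1
G(20) = mex{1,1,1,1,1} = 0
G(21) = mex{0,0,0,0,0} = 1
G(22) = mex{1,1,1,1,1} = 0
G(23) = mex{0,0,0,0,0} = 1
G(24) = mex{1,1,1,1,1} = 0
G(25) = mex{0,0,0,0,0} = 1
G(26) = mex{1,1,1,1,1} = 0
G(27) = mex{0,0,0,0,0} = 1
G(28) = mex{1,1,1,1,1} = 0
G(29) = mex{0,0,0,0,0} = 1
P-positions are exactly the n with G(n) = 0.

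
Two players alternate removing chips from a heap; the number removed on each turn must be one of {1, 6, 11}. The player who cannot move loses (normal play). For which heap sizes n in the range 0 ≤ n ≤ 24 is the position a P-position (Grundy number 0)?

0, 2, 4, 7, 9, 12, 14, 16, 19, 21, 24

n :  0  1  2  3  4  5  6  7  8  9 10 11 12 13 14 15 16 17 18 19 20 21 22 23 24
G :  0  1  0  1  0  1  2  0  1  0  1  2  0  1  0  1  0  1  2  0  1  0  1  2  0
P-positions are exactly the n with G(n) = 0.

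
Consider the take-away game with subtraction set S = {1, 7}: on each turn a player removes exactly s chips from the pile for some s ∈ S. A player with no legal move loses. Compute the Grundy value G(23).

1

G(0) = 0
G(1) = mex{0} = 1
G(2) = mex{1} = 0
G(3) = mex{0} = 1
G(4) = mex{1} = 0
G(5) = mex{0} = 1
G(6) = mex{1} = 0
G(7) = mex{0,0} = 1
G(8) = mex{1,1} = 0
G(9) = mex{0,0} = 1
G(10) = mex{1,1} = 0
G(11) = mex{0,0} = 1
G(12) = mex{1,1} = 0
G(13) = mex{0,0} = 1
G(14) = mex{1,1} = 0
G(15) = mex{0,0} = 1
G(16) = mex{1,1} = 0
G(17) = mex{0,0} = 1
G(18) = mex{1,1} = 0
G(19) = mex{0,0} = 1
G(20) = mex{1,1} = 0
G(21) = mex{0,0} = 1
G(22) = mex{1,1} = 0
G(23) = mex{0,0} = 1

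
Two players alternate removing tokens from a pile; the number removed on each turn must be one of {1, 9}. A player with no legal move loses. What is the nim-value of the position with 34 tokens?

n :  0  1  2  3  4  5  6  7  8  9 10 11 12 13 14 15 16 17 18 19 20 21 22 23 24 25 26 27 28 29 30 31 32 33 34
G :  0  1  0  1  0  1  0  1  0  1  0  1  0  1  0  1  0  1  0  1  0  1  0  1  0  1  0  1  0  1  0  1  0  1  0

0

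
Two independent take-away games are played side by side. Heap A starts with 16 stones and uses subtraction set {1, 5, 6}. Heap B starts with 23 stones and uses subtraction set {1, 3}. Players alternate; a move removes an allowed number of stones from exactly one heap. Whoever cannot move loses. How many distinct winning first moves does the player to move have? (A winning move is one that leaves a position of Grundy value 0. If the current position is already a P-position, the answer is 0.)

0

Heap A, S = {1, 5, 6}:
G(0) = 0
G(1) = mex{0} = 1
G(2) = mex{1} = 0
G(3) = mex{0} = 1
G(4) = mex{1} = 0
G(5) = mex{0,0} = 1
G(6) = mex{1,1,0} = 2
G(7) = mex{2,0,1} = 3
G(8) = mex{3,1,0} = 2
G(9) = mex{2,0,1} = 3
G(10) = mex{3,1,0} = 2
G(11) = mex{2,2,1} = 0
G(12) = mex{0,3,2} = 1
G(13) = mex{1,2,3} = 0
G(14) = mex{0,3,2} = 1
G(15) = mex{1,2,3} = 0
G(16) = mex{0,0,2} = 1
G_A(16) = 1.
Heap B, S = {1, 3}:
G(0) = 0
G(1) = mex{0} = 1
G(2) = mex{1} = 0
G(3) = mex{0,0} = 1
G(4) = mex{1,1} = 0
G(5) = mex{0,0} = 1
G(6) = mex{1,1} = 0
G(7) = mex{0,0} = 1
G(8) = mex{1,1} = 0
G(9) = mex{0,0} = 1
G(10) = mex{1,1} = 0
G(11) = mex{0,0} = 1
G(12) = mex{1,1} = 0
G(13) = mex{0,0} = 1
G(14) = mex{1,1} = 0
G(15) = mex{0,0} = 1
G(16) = mex{1,1} = 0
G(17) = mex{0,0} = 1
G(18) = mex{1,1} = 0
G(19) = mex{0,0} = 1
G(20) = mex{1,1} = 0
G(21) = mex{0,0} = 1
G(22) = mex{1,1} = 0
G(23) = mex{0,0} = 1
G_B(23) = 1.
Combined Grundy value = 1 ⊕ 1 = 0.
A winning move leaves total XOR = 0, i.e. changes one component's Grundy value g to g ⊕ X where X is the current total.
Heap A: target g' = 1⊕0 = 1, but every legal move changes the Grundy value (mex property), so 0 moves.
Heap B: target g' = 1⊕0 = 1, but every legal move changes the Grundy value (mex property), so 0 moves.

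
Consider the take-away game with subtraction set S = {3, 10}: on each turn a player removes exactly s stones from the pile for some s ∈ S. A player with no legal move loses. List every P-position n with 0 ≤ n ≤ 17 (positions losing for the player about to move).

0, 1, 2, 6, 7, 8, 13, 14, 15

n :  0  1  2  3  4  5  6  7  8  9 10 11 12 13 14 15 16 17
G :  0  0  0  1  1  1  0  0  0  1  1  1  2  0  0  0  1  1
P-positions are exactly the n with G(n) = 0.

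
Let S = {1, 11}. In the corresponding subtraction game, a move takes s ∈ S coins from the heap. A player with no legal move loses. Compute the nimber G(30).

G(0) = 0
G(1) = mex{0} = 1
G(2) = mex{1} = 0
G(3) = mex{0} = 1
G(4) = mex{1} = 0
G(5) = mex{0} = 1
G(6) = mex{1} = 0
G(7) = mex{0} = 1
G(8) = mex{1} = 0
G(9) = mex{0} = 1
G(10) = mex{1} = 0
G(11) = mex{0,0} = 1
G(12) = mex{1,1} = 0
G(13) = mex{0,0} = 1
G(14) = mex{1,1} = 0
G(15) = mex{0,0} = 1
G(16) = mex{1,1} = 0
G(17) = mex{0,0} = 1
G(18) = mex{1,1} = 0
G(19) = mex{0,0} = 1
G(20) = mex{1,1} = 0
G(21) = mex{0,0} = 1
G(22) = mex{1,1} = 0
G(23) = mex{0,0} = 1
G(24) = mex{1,1} = 0
G(25) = mex{0,0} = 1
G(26) = mex{1,1} = 0
G(27) = mex{0,0} = 1
G(28) = mex{1,1} = 0
G(29) = mex{0,0} = 1
G(30) = mex{1,1} = 0

0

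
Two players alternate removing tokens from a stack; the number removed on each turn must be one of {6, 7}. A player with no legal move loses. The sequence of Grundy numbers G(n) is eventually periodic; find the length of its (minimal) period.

13

G(0) = 0
G(1) = mex{} = 0
G(2) = mex{} = 0
G(3) = mex{} = 0
G(4) = mex{} = 0
G(5) = mex{} = 0
G(6) = mex{0} = 1
G(7) = mex{0,0} = 1
G(8) = mex{0,0} = 1
G(9) = mex{0,0} = 1
G(10) = mex{0,0} = 1
G(11) = mex{0,0} = 1
G(12) = mex{1,0} = 2
G(13) = mex{1,1} = 0
G(14) = mex{1,1} = 0
G(15) = mex{1,1} = 0
G(16) = mex{1,1} = 0
G(17) = mex{1,1} = 0
G(18) = mex{2,1} = 0
G(19) = mex{0,2} = 1
G(20) = mex{0,0} = 1
G(21) = mex{0,0} = 1
G(22) = mex{0,0} = 1
G(23) = mex{0,0} = 1
G(24) = mex{0,0} = 1
G(25) = mex{1,0} = 2
G(26) = mex{1,1} = 0
G(27) = mex{1,1} = 0
G(n+13) = G(n) holds for n = 0,…,6 (a full window of length max(S) = 7), so the sequence is purely periodic with period 13.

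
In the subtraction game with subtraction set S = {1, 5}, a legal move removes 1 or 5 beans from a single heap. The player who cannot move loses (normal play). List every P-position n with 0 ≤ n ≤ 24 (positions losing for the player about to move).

n :  0  1  2  3  4  5  6  7  8  9 10 11 12 13 14 15 16 17 18 19 20 21 22 23 24
G :  0  1  0  1  0  1  0  1  0  1  0  1  0  1  0  1  0  1  0  1  0  1  0  1  0
P-positions are exactly the n with G(n) = 0.

0, 2, 4, 6, 8, 10, 12, 14, 16, 18, 20, 22, 24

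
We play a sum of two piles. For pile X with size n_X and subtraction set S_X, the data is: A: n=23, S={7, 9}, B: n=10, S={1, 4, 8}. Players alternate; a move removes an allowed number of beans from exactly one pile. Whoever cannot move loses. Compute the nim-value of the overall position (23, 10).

2

Pile A, S = {7, 9}:
G(0) = 0
G(1) = mex{} = 0
G(2) = mex{} = 0
G(3) = mex{} = 0
G(4) = mex{} = 0
G(5) = mex{} = 0
G(6) = mex{} = 0
G(7) = mex{0} = 1
G(8) = mex{0} = 1
G(9) = mex{0,0} = 1
G(10) = mex{0,0} = 1
G(11) = mex{0,0} = 1
G(12) = mex{0,0} = 1
G(13) = mex{0,0} = 1
G(14) = mex{1,0} = 2
G(15) = mex{1,0} = 2
G(16) = mex{1,1} = 0
G(17) = mex{1,1} = 0
G(18) = mex{1,1} = 0
G(19) = mex{1,1} = 0
G(20) = mex{1,1} = 0
G(21) = mex{2,1} = 0
G(22) = mex{2,1} = 0
G(23) = mex{0,2} = 1
G_A(23) = 1.
Pile B, S = {1, 4, 8}:
n :  0  1  2  3  4  5  6  7  8  9 10
G :  0  1  0  1  2  0  1  0  1  2  3
G_B(10) = 3.
Combined Grundy value = 1 ⊕ 3 = 2.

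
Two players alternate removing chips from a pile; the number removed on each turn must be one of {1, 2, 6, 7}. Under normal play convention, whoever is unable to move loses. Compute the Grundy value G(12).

n :  0  1  2  3  4  5  6  7  8  9 10 11 12
G :  0  1  2  0  1  2  3  4  0  1  2  0  1

1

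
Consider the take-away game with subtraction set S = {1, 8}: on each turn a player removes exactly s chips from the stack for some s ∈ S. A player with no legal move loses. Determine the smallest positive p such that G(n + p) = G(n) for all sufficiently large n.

n :  0  1  2  3  4  5  6  7  8  9 10 11 12 13 14 15 16 17 18 19
G :  0  1  0  1  0  1  0  1  2  0  1  0  1  0  1  0  1  2  0  1
G(n+9) = G(n) holds for n = 0,…,7 (a full window of length max(S) = 8), so the sequence is purely periodic with period 9.

9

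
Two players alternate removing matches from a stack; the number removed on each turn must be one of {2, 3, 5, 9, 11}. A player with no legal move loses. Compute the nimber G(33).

G(0) = 0
G(1) = mex{} = 0
G(2) = mex{0} = 1
G(3) = mex{0,0} = 1
G(4) = mex{1,0} = 2
G(5) = mex{1,1,0} = 2
G(6) = mex{2,1,0} = 3
G(7) = mex{2,2,1} = 0
G(8) = mex{3,2,1} = 0
G(9) = mex{0,3,2,0} = 1
G(10) = mex{0,0,2,0} = 1
G(11) = mex{1,0,3,1,0} = 2
G(12) = mex{1,1,0,1,0} = 2
G(13) = mex{2,1,0,2,1} = 3
G(14) = mex{2,2,1,2,1} = 0
G(15) = mex{3,2,1,3,2} = 0
G(16) = mex{0,3,2,0,2} = 1
G(17) = mex{0,0,2,0,3} = 1
G(18) = mex{1,0,3,1,0} = 2
G(19) = mex{1,1,0,1,0} = 2
G(20) = mex{2,1,0,2,1} = 3
G(21) = mex{2,2,1,2,1} = 0
G(22) = mex{3,2,1,3,2} = 0
G(23) = mex{0,3,2,0,2} = 1
G(24) = mex{0,0,2,0,3} = 1
G(25) = mex{1,0,3,1,0} = 2
G(26) = mex{1,1,0,1,0} = 2
G(27) = mex{2,1,0,2,1} = 3
G(28) = mex{2,2,1,2,1} = 0
G(29) = mex{3,2,1,3,2} = 0
G(30) = mex{0,3,2,0,2} = 1
G(31) = mex{0,0,2,0,3} = 1
G(32) = mex{1,0,3,1,0} = 2
G(33) = mex{1,1,0,1,0} = 2

2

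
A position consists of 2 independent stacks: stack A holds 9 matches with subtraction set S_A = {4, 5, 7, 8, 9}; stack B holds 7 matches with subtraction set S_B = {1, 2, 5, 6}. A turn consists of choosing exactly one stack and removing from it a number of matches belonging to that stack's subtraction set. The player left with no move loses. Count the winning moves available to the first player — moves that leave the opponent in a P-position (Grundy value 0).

Stack A, S = {4, 5, 7, 8, 9}:
G(0) = 0
G(1) = mex{} = 0
G(2) = mex{} = 0
G(3) = mex{} = 0
G(4) = mex{0} = 1
G(5) = mex{0,0} = 1
G(6) = mex{0,0} = 1
G(7) = mex{0,0,0} = 1
G(8) = mex{1,0,0,0} = 2
G(9) = mex{1,1,0,0,0} = 2
G_A(9) = 2.
Stack B, S = {1, 2, 5, 6}:
G(0) = 0
G(1) = mex{0} = 1
G(2) = mex{1,0} = 2
G(3) = mex{2,1} = 0
G(4) = mex{0,2} = 1
G(5) = mex{1,0,0} = 2
G(6) = mex{2,1,1,0} = 3
G(7) = mex{3,2,2,1} = 0
G_B(7) = 0.
Combined Grundy value = 2 ⊕ 0 = 2.
A winning move leaves total XOR = 0, i.e. changes one component's Grundy value g to g ⊕ X where X is the current total.
Stack A: need g' = 2⊕2 = 0. Options: 9−4→G=1, 9−5→G=1, 9−7→G=0, 9−8→G=0, 9−9→G=0. Hits: 3.
Stack B: need g' = 0⊕2 = 2. Options: 7−1→G=3, 7−2→G=2, 7−5→G=2, 7−6→G=1. Hits: 2.

5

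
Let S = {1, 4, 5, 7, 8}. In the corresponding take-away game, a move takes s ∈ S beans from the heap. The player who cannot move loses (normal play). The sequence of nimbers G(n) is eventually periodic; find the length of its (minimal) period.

11

n :  0  1  2  3  4  5  6  7  8  9 10 11 12 13 14 15 16 17 18 19 20 21 22 23
G :  0  1  0  1  2  3  2  3  4  5  4  0  1  0  1  2  3  2  3  4  5  4  0  1
G(n+11) = G(n) holds for n = 0,…,7 (a full window of length max(S) = 8), so the sequence is purely periodic with period 11.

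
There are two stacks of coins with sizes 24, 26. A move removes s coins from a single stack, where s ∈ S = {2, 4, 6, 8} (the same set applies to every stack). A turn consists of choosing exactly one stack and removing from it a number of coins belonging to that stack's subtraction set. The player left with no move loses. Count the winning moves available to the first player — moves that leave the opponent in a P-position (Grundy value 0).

2

All stacks use S = {2, 4, 6, 8}:
G(0) = 0
G(1) = mex{} = 0
G(2) = mex{0} = 1
G(3) = mex{0} = 1
G(4) = mex{1,0} = 2
G(5) = mex{1,0} = 2
G(6) = mex{2,1,0} = 3
G(7) = mex{2,1,0} = 3
G(8) = mex{3,2,1,0} = 4
G(9) = mex{3,2,1,0} = 4
G(10) = mex{4,3,2,1} = 0
G(11) = mex{4,3,2,1} = 0
G(12) = mex{0,4,3,2} = 1
G(13) = mex{0,4,3,2} = 1
G(14) = mex{1,0,4,3} = 2
G(15) = mex{1,0,4,3} = 2
G(16) = mex{2,1,0,4} = 3
G(17) = mex{2,1,0,4} = 3
G(18) = mex{3,2,1,0} = 4
G(19) = mex{3,2,1,0} = 4
G(20) = mex{4,3,2,1} = 0
G(21) = mex{4,3,2,1} = 0
G(22) = mex{0,4,3,2} = 1
G(23) = mex{0,4,3,2} = 1
G(24) = mex{1,0,4,3} = 2
G(25) = mex{1,0,4,3} = 2
G(26) = mex{2,1,0,4} = 3
Stack A: G(24) = 2.
Stack B: G(26) = 3.
Combined Grundy value = 2 ⊕ 3 = 1.
A winning move leaves total XOR = 0, i.e. changes one component's Grundy value g to g ⊕ X where X is the current total.
Stack A: need g' = 2⊕1 = 3. Options: 24−2→G=1, 24−4→G=0, 24−6→G=4, 24−8→G=3. Hits: 1.
Stack B: need g' = 3⊕1 = 2. Options: 26−2→G=2, 26−4→G=1, 26−6→G=0, 26−8→G=4. Hits: 1.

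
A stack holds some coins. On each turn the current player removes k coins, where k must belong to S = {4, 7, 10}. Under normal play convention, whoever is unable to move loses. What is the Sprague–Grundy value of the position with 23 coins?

G(0) = 0
G(1) = mex{} = 0
G(2) = mex{} = 0
G(3) = mex{} = 0
G(4) = mex{0} = 1
G(5) = mex{0} = 1
G(6) = mex{0} = 1
G(7) = mex{0,0} = 1
G(8) = mex{1,0} = 2
G(9) = mex{1,0} = 2
G(10) = mex{1,0,0} = 2
G(11) = mex{1,1,0} = 2
G(12) = mex{2,1,0} = 3
G(13) = mex{2,1,0} = 3
G(14) = mex{2,1,1} = 0
G(15) = mex{2,2,1} = 0
G(16) = mex{3,2,1} = 0
G(17) = mex{3,2,1} = 0
G(18) = mex{0,2,2} = 1
G(19) = mex{0,3,2} = 1
G(20) = mex{0,3,2} = 1
G(21) = mex{0,0,2} = 1
G(22) = mex{1,0,3} = 2
G(23) = mex{1,0,3} = 2

2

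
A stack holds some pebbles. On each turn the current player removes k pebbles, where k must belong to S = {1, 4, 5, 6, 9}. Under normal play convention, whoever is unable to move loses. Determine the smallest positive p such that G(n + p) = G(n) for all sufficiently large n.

10

G(0) = 0
G(1) = mex{0} = 1
G(2) = mex{1} = 0
G(3) = mex{0} = 1
G(4) = mex{1,0} = 2
G(5) = mex{2,1,0} = 3
G(6) = mex{3,0,1,0} = 2
G(7) = mex{2,1,0,1} = 3
G(8) = mex{3,2,1,0} = 4
G(9) = mex{4,3,2,1,0} = 5
G(10) = mex{5,2,3,2,1} = 0
G(11) = mex{0,3,2,3,0} = 1
G(12) = mex{1,4,3,2,1} = 0
G(13) = mex{0,5,4,3,2} = 1
G(14) = mex{1,0,5,4,3} = 2
G(15) = mex{2,1,0,5,2} = 3
G(16) = mex{3,0,1,0,3} = 2
G(17) = mex{2,1,0,1,4} = 3
G(18) = mex{3,2,1,0,5} = 4
G(19) = mex{4,3,2,1,0} = 5
G(20) = mex{5,2,3,2,1} = 0
G(21) = mex{0,3,2,3,0} = 1
G(n+10) = G(n) holds for n = 0,…,8 (a full window of length max(S) = 9), so the sequence is purely periodic with period 10.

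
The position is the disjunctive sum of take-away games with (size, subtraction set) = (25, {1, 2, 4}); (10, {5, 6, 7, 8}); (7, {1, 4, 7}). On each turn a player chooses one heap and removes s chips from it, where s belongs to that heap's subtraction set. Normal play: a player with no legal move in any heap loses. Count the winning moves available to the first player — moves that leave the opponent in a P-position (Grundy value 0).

Heap A, S = {1, 2, 4}:
G(0) = 0
G(1) = mex{0} = 1
G(2) = mex{1,0} = 2
G(3) = mex{2,1} = 0
G(4) = mex{0,2,0} = 1
G(5) = mex{1,0,1} = 2
G(6) = mex{2,1,2} = 0
G(7) = mex{0,2,0} = 1
G(8) = mex{1,0,1} = 2
G(9) = mex{2,1,2} = 0
G(10) = mex{0,2,0} = 1
G(11) = mex{1,0,1} = 2
G(12) = mex{2,1,2} = 0
G(13) = mex{0,2,0} = 1
G(14) = mex{1,0,1} = 2
G(15) = mex{2,1,2} = 0
G(16) = mex{0,2,0} = 1
G(17) = mex{1,0,1} = 2
G(18) = mex{2,1,2} = 0
G(19) = mex{0,2,0} = 1
G(20) = mex{1,0,1} = 2
G(21) = mex{2,1,2} = 0
G(22) = mex{0,2,0} = 1
G(23) = mex{1,0,1} = 2
G(24) = mex{2,1,2} = 0
G(25) = mex{0,2,0} = 1
G_A(25) = 1.
Heap B, S = {5, 6, 7, 8}:
G(0) = 0
G(1) = mex{} = 0
G(2) = mex{} = 0
G(3) = mex{} = 0
G(4) = mex{} = 0
G(5) = mex{0} = 1
G(6) = mex{0,0} = 1
G(7) = mex{0,0,0} = 1
G(8) = mex{0,0,0,0} = 1
G(9) = mex{0,0,0,0} = 1
G(10) = mex{1,0,0,0} = 2
G_B(10) = 2.
Heap C, S = {1, 4, 7}:
G(0) = 0
G(1) = mex{0} = 1
G(2) = mex{1} = 0
G(3) = mex{0} = 1
G(4) = mex{1,0} = 2
G(5) = mex{2,1} = 0
G(6) = mex{0,0} = 1
G(7) = mex{1,1,0} = 2
G_C(7) = 2.
Combined Grundy value = 1 ⊕ 2 ⊕ 2 = 1.
A winning move leaves total XOR = 0, i.e. changes one component's Grundy value g to g ⊕ X where X is the current total.
Heap A: need g' = 1⊕1 = 0. Options: 25−1→G=0, 25−2→G=2, 25−4→G=0. Hits: 2.
Heap B: need g' = 2⊕1 = 3. Options: 10−5→G=1, 10−6→G=0, 10−7→G=0, 10−8→G=0. Hits: 0.
Heap C: need g' = 2⊕1 = 3. Options: 7−1→G=1, 7−4→G=1, 7−7→G=0. Hits: 0.

2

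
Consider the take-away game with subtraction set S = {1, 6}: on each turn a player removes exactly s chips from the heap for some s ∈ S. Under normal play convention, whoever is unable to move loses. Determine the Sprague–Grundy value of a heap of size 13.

2

n :  0  1  2  3  4  5  6  7  8  9 10 11 12 13
G :  0  1  0  1  0  1  2  0  1  0  1  0  1  2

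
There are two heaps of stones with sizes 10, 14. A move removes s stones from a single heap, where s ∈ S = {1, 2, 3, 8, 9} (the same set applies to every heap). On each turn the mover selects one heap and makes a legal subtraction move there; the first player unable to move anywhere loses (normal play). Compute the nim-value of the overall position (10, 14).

All heaps use S = {1, 2, 3, 8, 9}:
n :  0  1  2  3  4  5  6  7  8  9 10 11 12 13 14
G :  0  1  2  3  0  1  2  3  4  5  0  1  2  3  0
Heap A: G(10) = 0.
Heap B: G(14) = 0.
Combined Grundy value = 0 ⊕ 0 = 0.

0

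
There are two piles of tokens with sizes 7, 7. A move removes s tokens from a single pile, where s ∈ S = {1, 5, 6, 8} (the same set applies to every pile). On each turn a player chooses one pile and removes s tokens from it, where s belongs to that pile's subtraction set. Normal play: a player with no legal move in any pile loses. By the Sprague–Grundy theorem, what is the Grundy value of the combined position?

All piles use S = {1, 5, 6, 8}:
G(0) = 0
G(1) = mex{0} = 1
G(2) = mex{1} = 0
G(3) = mex{0} = 1
G(4) = mex{1} = 0
G(5) = mex{0,0} = 1
G(6) = mex{1,1,0} = 2
G(7) = mex{2,0,1} = 3
Pile A: G(7) = 3.
Pile B: G(7) = 3.
Combined Grundy value = 3 ⊕ 3 = 0.

0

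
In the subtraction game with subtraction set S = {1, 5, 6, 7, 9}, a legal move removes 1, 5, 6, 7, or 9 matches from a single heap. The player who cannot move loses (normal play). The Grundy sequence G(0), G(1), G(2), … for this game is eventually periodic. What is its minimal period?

G(0) = 0
G(1) = mex{0} = 1
G(2) = mex{1} = 0
G(3) = mex{0} = 1
G(4) = mex{1} = 0
G(5) = mex{0,0} = 1
G(6) = mex{1,1,0} = 2
G(7) = mex{2,0,1,0} = 3
G(8) = mex{3,1,0,1} = 2
G(9) = mex{2,0,1,0,0} = 3
G(10) = mex{3,1,0,1,1} = 2
G(11) = mex{2,2,1,0,0} = 3
G(12) = mex{3,3,2,1,1} = 0
G(13) = mex{0,2,3,2,0} = 1
G(14) = mex{1,3,2,3,1} = 0
G(15) = mex{0,2,3,2,2} = 1
G(16) = mex{1,3,2,3,3} = 0
G(17) = mex{0,0,3,2,2} = 1
G(18) = mex{1,1,0,3,3} = 2
G(19) = mex{2,0,1,0,2} = 3
G(20) = mex{3,1,0,1,3} = 2
G(21) = mex{2,0,1,0,0} = 3
G(22) = mex{3,1,0,1,1} = 2
G(23) = mex{2,2,1,0,0} = 3
G(24) = mex{3,3,2,1,1} = 0
G(25) = mex{0,2,3,2,0} = 1
G(n+12) = G(n) holds for n = 0,…,8 (a full window of length max(S) = 9), so the sequence is purely periodic with period 12.

12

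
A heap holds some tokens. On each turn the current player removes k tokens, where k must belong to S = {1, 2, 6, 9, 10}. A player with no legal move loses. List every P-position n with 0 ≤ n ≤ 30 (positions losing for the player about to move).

0, 3, 7, 11, 14, 18, 22, 25, 29

G(0) = 0
G(1) = mex{0} = 1
G(2) = mex{1,0} = 2
G(3) = mex{2,1} = 0
G(4) = mex{0,2} = 1
G(5) = mex{1,0} = 2
G(6) = mex{2,1,0} = 3
G(7) = mex{3,2,1} = 0
G(8) = mex{0,3,2} = 1
G(9) = mex{1,0,0,0} = 2
G(10) = mex{2,1,1,1,0} = 3
G(11) = mex{3,2,2,2,1} = 0
G(12) = mex{0,3,3,0,2} = 1
G(13) = mex{1,0,0,1,0} = 2
G(14) = mex{2,1,1,2,1} = 0
G(15) = mex{0,2,2,3,2} = 1
G(16) = mex{1,0,3,0,3} = 2
G(17) = mex{2,1,0,1,0} = 3
G(18) = mex{3,2,1,2,1} = 0
G(19) = mex{0,3,2,3,2} = 1
G(20) = mex{1,0,0,0,3} = 2
G(21) = mex{2,1,1,1,0} = 3
G(22) = mex{3,2,2,2,1} = 0
G(23) = mex{0,3,3,0,2} = 1
G(24) = mex{1,0,0,1,0} = 2
G(25) = mex{2,1,1,2,1} = 0
G(26) = mex{0,2,2,3,2} = 1
G(27) = mex{1,0,3,0,3} = 2
G(28) = mex{2,1,0,1,0} = 3
G(29) = mex{3,2,1,2,1} = 0
G(30) = mex{0,3,2,3,2} = 1
P-positions are exactly the n with G(n) = 0.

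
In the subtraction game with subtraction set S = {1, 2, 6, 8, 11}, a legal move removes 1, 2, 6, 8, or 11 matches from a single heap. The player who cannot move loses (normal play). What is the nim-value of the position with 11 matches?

1

n :  0  1  2  3  4  5  6  7  8  9 10 11
G :  0  1  2  0  1  2  3  0  1  2  0  1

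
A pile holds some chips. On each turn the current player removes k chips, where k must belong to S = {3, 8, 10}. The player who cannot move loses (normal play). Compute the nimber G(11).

3

G(0) = 0
G(1) = mex{} = 0
G(2) = mex{} = 0
G(3) = mex{0} = 1
G(4) = mex{0} = 1
G(5) = mex{0} = 1
G(6) = mex{1} = 0
G(7) = mex{1} = 0
G(8) = mex{1,0} = 2
G(9) = mex{0,0} = 1
G(10) = mex{0,0,0} = 1
G(11) = mex{2,1,0} = 3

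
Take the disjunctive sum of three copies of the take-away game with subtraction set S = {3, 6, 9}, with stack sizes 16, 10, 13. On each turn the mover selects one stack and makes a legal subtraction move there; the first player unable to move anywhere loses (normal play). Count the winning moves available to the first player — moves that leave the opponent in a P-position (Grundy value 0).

3

All stacks use S = {3, 6, 9}:
n :  0  1  2  3  4  5  6  7  8  9 10 11 12 13 14 15 16
G :  0  0  0  1  1  1  2  2  2  3  3  3  0  0  0  1  1
Stack A: G(16) = 1.
Stack B: G(10) = 3.
Stack C: G(13) = 0.
Combined Grundy value = 1 ⊕ 3 ⊕ 0 = 2.
A winning move leaves total XOR = 0, i.e. changes one component's Grundy value g to g ⊕ X where X is the current total.
Stack A: need g' = 1⊕2 = 3. Options: 16−3→G=0, 16−6→G=3, 16−9→G=2. Hits: 1.
Stack B: need g' = 3⊕2 = 1. Options: 10−3→G=2, 10−6→G=1, 10−9→G=0. Hits: 1.
Stack C: need g' = 0⊕2 = 2. Options: 13−3→G=3, 13−6→G=2, 13−9→G=1. Hits: 1.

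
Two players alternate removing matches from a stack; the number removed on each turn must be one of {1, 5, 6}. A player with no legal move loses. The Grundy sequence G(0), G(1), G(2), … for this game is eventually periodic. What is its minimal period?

11

n :  0  1  2  3  4  5  6  7  8  9 10 11 12 13 14 15 16 17 18 19 20 21 22 23
G :  0  1  0  1  0  1  2  3  2  3  2  0  1  0  1  0  1  2  3  2  3  2  0  1
G(n+11) = G(n) holds for n = 0,…,5 (a full window of length max(S) = 6), so the sequence is purely periodic with period 11.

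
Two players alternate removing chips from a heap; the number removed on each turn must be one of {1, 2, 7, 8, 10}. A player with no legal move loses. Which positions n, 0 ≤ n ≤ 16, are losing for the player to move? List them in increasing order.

0, 3, 6, 9, 12, 15

G(0) = 0
G(1) = mex{0} = 1
G(2) = mex{1,0} = 2
G(3) = mex{2,1} = 0
G(4) = mex{0,2} = 1
G(5) = mex{1,0} = 2
G(6) = mex{2,1} = 0
G(7) = mex{0,2,0} = 1
G(8) = mex{1,0,1,0} = 2
G(9) = mex{2,1,2,1} = 0
G(10) = mex{0,2,0,2,0} = 1
G(11) = mex{1,0,1,0,1} = 2
G(12) = mex{2,1,2,1,2} = 0
G(13) = mex{0,2,0,2,0} = 1
G(14) = mex{1,0,1,0,1} = 2
G(15) = mex{2,1,2,1,2} = 0
G(16) = mex{0,2,0,2,0} = 1
P-positions are exactly the n with G(n) = 0.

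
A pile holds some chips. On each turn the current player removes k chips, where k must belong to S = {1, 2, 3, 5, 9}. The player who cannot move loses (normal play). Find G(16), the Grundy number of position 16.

0

G(0) = 0
G(1) = mex{0} = 1
G(2) = mex{1,0} = 2
G(3) = mex{2,1,0} = 3
G(4) = mex{3,2,1} = 0
G(5) = mex{0,3,2,0} = 1
G(6) = mex{1,0,3,1} = 2
G(7) = mex{2,1,0,2} = 3
G(8) = mex{3,2,1,3} = 0
G(9) = mex{0,3,2,0,0} = 1
G(10) = mex{1,0,3,1,1} = 2
G(11) = mex{2,1,0,2,2} = 3
G(12) = mex{3,2,1,3,3} = 0
G(13) = mex{0,3,2,0,0} = 1
G(14) = mex{1,0,3,1,1} = 2
G(15) = mex{2,1,0,2,2} = 3
G(16) = mex{3,2,1,3,3} = 0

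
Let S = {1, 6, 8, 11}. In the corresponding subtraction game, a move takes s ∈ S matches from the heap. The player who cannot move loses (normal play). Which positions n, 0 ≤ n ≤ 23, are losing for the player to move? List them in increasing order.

0, 2, 4, 7, 9, 14, 16, 19, 21, 23

n :  0  1  2  3  4  5  6  7  8  9 10 11 12 13 14 15 16 17 18 19 20 21 22 23
G :  0  1  0  1  0  1  2  0  1  0  1  2  3  2  0  1  0  1  2  0  1  0  1  0
P-positions are exactly the n with G(n) = 0.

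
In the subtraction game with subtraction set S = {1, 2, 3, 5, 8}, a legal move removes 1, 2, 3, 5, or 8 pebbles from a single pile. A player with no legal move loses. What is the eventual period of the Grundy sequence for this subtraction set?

10

n :  0  1  2  3  4  5  6  7  8  9 10 11 12 13 14 15 16 17 18 19 20 21
G :  0  1  2  3  0  1  2  3  4  5  0  1  2  3  0  1  2  3  4  5  0  1
G(n+10) = G(n) holds for n = 0,…,7 (a full window of length max(S) = 8), so the sequence is purely periodic with period 10.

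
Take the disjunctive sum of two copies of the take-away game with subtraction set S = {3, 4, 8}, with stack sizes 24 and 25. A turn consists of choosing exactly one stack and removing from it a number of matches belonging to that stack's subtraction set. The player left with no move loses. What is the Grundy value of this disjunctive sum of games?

0

All stacks use S = {3, 4, 8}:
G(0) = 0
G(1) = mex{} = 0
G(2) = mex{} = 0
G(3) = mex{0} = 1
G(4) = mex{0,0} = 1
G(5) = mex{0,0} = 1
G(6) = mex{1,0} = 2
G(7) = mex{1,1} = 0
G(8) = mex{1,1,0} = 2
G(9) = mex{2,1,0} = 3
G(10) = mex{0,2,0} = 1
G(11) = mex{2,0,1} = 3
G(12) = mex{3,2,1} = 0
G(13) = mex{1,3,1} = 0
G(14) = mex{3,1,2} = 0
G(15) = mex{0,3,0} = 1
G(16) = mex{0,0,2} = 1
G(17) = mex{0,0,3} = 1
G(18) = mex{1,0,1} = 2
G(19) = mex{1,1,3} = 0
G(20) = mex{1,1,0} = 2
G(21) = mex{2,1,0} = 3
G(22) = mex{0,2,0} = 1
G(23) = mex{2,0,1} = 3
G(24) = mex{3,2,1} = 0
G(25) = mex{1,3,1} = 0
Stack A: G(24) = 0.
Stack B: G(25) = 0.
Combined Grundy value = 0 ⊕ 0 = 0.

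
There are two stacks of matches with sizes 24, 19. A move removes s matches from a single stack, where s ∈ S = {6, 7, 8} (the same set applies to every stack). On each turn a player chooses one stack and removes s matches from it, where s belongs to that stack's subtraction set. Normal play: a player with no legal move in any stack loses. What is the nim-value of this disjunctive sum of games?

1

All stacks use S = {6, 7, 8}:
G(0) = 0
G(1) = mex{} = 0
G(2) = mex{} = 0
G(3) = mex{} = 0
G(4) = mex{} = 0
G(5) = mex{} = 0
G(6) = mex{0} = 1
G(7) = mex{0,0} = 1
G(8) = mex{0,0,0} = 1
G(9) = mex{0,0,0} = 1
G(10) = mex{0,0,0} = 1
G(11) = mex{0,0,0} = 1
G(12) = mex{1,0,0} = 2
G(13) = mex{1,1,0} = 2
G(14) = mex{1,1,1} = 0
G(15) = mex{1,1,1} = 0
G(16) = mex{1,1,1} = 0
G(17) = mex{1,1,1} = 0
G(18) = mex{2,1,1} = 0
G(19) = mex{2,2,1} = 0
G(20) = mex{0,2,2} = 1
G(21) = mex{0,0,2} = 1
G(22) = mex{0,0,0} = 1
G(23) = mex{0,0,0} = 1
G(24) = mex{0,0,0} = 1
Stack A: G(24) = 1.
Stack B: G(19) = 0.
Combined Grundy value = 1 ⊕ 0 = 1.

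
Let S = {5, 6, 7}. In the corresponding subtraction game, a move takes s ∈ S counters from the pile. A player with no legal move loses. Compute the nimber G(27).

n :  0  1  2  3  4  5  6  7  8  9 10 11 12 13 14 15 16 17 18 19 20 21 22 23 24 25 26 27
G :  0  0  0  0  0  1  1  1  1  1  2  2  0  0  0  0  0  1  1  1  1  1  2  2  0  0  0  0

0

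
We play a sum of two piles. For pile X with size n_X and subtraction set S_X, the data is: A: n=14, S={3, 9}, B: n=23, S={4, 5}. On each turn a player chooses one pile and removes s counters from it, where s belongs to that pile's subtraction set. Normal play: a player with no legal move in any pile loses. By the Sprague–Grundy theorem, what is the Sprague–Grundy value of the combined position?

1

Pile A, S = {3, 9}:
n :  0  1  2  3  4  5  6  7  8  9 10 11 12 13 14
G :  0  0  0  1  1  1  0  0  0  1  1  1  0  0  0
G_A(14) = 0.
Pile B, S = {4, 5}:
G(0) = 0
G(1) = mex{} = 0
G(2) = mex{} = 0
G(3) = mex{} = 0
G(4) = mex{0} = 1
G(5) = mex{0,0} = 1
G(6) = mex{0,0} = 1
G(7) = mex{0,0} = 1
G(8) = mex{1,0} = 2
G(9) = mex{1,1} = 0
G(10) = mex{1,1} = 0
G(11) = mex{1,1} = 0
G(12) = mex{2,1} = 0
G(13) = mex{0,2} = 1
G(14) = mex{0,0} = 1
G(15) = mex{0,0} = 1
G(16) = mex{0,0} = 1
G(17) = mex{1,0} = 2
G(18) = mex{1,1} = 0
G(19) = mex{1,1} = 0
G(20) = mex{1,1} = 0
G(21) = mex{2,1} = 0
G(22) = mex{0,2} = 1
G(23) = mex{0,0} = 1
G_B(23) = 1.
Combined Grundy value = 0 ⊕ 1 = 1.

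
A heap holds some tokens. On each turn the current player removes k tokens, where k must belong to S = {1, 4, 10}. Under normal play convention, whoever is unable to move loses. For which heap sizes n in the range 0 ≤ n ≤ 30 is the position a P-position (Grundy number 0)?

G(0) = 0
G(1) = mex{0} = 1
G(2) = mex{1} = 0
G(3) = mex{0} = 1
G(4) = mex{1,0} = 2
G(5) = mex{2,1} = 0
G(6) = mex{0,0} = 1
G(7) = mex{1,1} = 0
G(8) = mex{0,2} = 1
G(9) = mex{1,0} = 2
G(10) = mex{2,1,0} = 3
G(11) = mex{3,0,1} = 2
G(12) = mex{2,1,0} = 3
G(13) = mex{3,2,1} = 0
G(14) = mex{0,3,2} = 1
G(15) = mex{1,2,0} = 3
G(16) = mex{3,3,1} = 0
G(17) = mex{0,0,0} = 1
G(18) = mex{1,1,1} = 0
G(19) = mex{0,3,2} = 1
G(20) = mex{1,0,3} = 2
G(21) = mex{2,1,2} = 0
G(22) = mex{0,0,3} = 1
G(23) = mex{1,1,0} = 2
G(24) = mex{2,2,1} = 0
G(25) = mex{0,0,3} = 1
G(26) = mex{1,1,0} = 2
G(27) = mex{2,2,1} = 0
G(28) = mex{0,0,0} = 1
G(29) = mex{1,1,1} = 0
G(30) = mex{0,2,2} = 1
P-positions are exactly the n with G(n) = 0.

0, 2, 5, 7, 13, 16, 18, 21, 24, 27, 29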